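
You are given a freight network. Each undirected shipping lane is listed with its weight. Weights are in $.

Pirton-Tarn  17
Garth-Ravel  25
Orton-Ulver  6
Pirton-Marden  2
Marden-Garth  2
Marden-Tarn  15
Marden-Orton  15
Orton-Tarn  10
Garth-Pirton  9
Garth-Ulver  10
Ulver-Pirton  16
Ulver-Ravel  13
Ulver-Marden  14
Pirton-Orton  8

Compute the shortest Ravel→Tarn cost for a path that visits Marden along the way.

Shortest Ravel→Marden: Ravel → Ulver → Garth → Marden = 25
Shortest Marden→Tarn: Marden → Tarn = 15
Total via Marden: 25 + 15 = $40.

$40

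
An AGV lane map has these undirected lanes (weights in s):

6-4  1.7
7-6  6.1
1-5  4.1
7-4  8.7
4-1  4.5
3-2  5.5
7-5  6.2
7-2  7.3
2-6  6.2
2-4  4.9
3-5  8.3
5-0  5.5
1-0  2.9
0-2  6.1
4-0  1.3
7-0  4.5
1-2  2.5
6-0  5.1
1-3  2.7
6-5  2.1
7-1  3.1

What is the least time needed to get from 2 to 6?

6.2 s

Settle nodes by increasing distance from 2:
2: 0
1: 2.5  (via 2)
4: 4.9  (via 2)
3: 5.2  (via 1)
0: 5.4  (via 1)
7: 5.6  (via 1)
6: 6.2  (via 2)
Shortest route: 2–6 = 6.2 s.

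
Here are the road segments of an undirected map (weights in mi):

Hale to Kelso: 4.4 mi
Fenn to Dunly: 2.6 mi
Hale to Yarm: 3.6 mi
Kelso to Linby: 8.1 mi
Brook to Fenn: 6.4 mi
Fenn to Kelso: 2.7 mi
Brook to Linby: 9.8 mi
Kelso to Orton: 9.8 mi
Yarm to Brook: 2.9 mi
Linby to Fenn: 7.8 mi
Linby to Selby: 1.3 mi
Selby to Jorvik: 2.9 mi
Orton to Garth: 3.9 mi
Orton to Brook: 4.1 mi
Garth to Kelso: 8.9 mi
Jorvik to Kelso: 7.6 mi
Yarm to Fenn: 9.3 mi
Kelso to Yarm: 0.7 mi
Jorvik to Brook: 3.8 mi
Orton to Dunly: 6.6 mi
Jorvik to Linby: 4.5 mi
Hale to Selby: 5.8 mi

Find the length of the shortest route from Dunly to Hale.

9.6 mi

Settle nodes by increasing distance from Dunly:
Dunly: 0
Fenn: 2.6  (via Dunly)
Kelso: 5.3  (via Fenn)
Yarm: 6  (via Kelso)
Orton: 6.6  (via Dunly)
Brook: 8.9  (via Yarm)
Hale: 9.6  (via Yarm)
Shortest route: Dunly–Fenn–Kelso–Yarm–Hale = 9.6 mi.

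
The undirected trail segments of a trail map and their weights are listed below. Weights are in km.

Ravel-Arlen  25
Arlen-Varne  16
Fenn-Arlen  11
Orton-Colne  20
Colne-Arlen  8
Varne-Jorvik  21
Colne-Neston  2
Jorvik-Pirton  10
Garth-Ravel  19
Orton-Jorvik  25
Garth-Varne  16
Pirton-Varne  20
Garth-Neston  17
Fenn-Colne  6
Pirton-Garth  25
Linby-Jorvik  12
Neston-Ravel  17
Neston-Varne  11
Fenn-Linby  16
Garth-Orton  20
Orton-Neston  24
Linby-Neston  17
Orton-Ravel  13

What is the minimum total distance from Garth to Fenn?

25 km

Enumerating some paths:
Garth → Neston → Colne → Fenn: 17+2+6 = 25
Garth → Varne → Neston → Colne → Fenn: 16+11+2+6 = 35
Cheapest is Garth → Neston → Colne → Fenn at 25 km.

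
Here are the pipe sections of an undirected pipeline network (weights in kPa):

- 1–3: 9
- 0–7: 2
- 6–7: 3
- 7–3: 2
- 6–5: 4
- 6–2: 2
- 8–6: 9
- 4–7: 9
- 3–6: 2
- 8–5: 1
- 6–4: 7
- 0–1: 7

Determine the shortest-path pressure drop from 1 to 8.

16 kPa

Shortest distances from 1:
1: 0
0: 7  (via 1)
3: 9  (via 1)
7: 9  (via 0)
6: 11  (via 3)
2: 13  (via 6)
5: 15  (via 6)
8: 16  (via 5)
Shortest route: 1 → 3 → 6 → 5 → 8 = 16 kPa.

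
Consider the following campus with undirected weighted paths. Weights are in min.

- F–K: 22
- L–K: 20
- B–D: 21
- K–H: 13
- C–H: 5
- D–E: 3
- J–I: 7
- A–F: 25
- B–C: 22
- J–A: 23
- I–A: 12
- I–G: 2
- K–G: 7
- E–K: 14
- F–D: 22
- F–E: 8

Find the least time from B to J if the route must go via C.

Shortest B→C: B → C = 22
Shortest C→J: C → H → K → G → I → J = 34
Total via C: 22 + 34 = 56 min.

56 min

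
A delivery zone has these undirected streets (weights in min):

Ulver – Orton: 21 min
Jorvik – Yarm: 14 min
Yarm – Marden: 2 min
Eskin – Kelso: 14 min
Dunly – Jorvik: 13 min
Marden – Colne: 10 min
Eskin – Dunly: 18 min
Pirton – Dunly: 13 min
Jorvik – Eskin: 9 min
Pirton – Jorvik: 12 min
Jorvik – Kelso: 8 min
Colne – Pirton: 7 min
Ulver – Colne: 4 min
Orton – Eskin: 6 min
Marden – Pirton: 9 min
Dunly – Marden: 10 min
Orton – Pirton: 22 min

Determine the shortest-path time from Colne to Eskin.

Running Dijkstra from Colne:
Colne: 0
Ulver: 4  (via Colne)
Pirton: 7  (via Colne)
Marden: 10  (via Colne)
Yarm: 12  (via Marden)
Jorvik: 19  (via Pirton)
Dunly: 20  (via Pirton)
Orton: 25  (via Ulver)
Kelso: 27  (via Jorvik)
Eskin: 28  (via Jorvik)
Shortest route: Colne → Pirton → Jorvik → Eskin = 28 min.

28 min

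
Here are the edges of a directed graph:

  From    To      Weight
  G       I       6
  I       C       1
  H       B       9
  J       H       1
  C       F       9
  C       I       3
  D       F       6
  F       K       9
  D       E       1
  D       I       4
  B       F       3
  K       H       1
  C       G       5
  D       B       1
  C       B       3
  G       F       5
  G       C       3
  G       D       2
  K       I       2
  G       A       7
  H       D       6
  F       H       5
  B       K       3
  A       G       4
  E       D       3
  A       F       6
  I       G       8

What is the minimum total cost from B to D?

Settle nodes by increasing distance from B:
B: 0
F: 3  (via B)
K: 3  (via B)
H: 4  (via K)
I: 5  (via K)
C: 6  (via I)
D: 10  (via H)
Shortest route: B–K–H–D = 10.

10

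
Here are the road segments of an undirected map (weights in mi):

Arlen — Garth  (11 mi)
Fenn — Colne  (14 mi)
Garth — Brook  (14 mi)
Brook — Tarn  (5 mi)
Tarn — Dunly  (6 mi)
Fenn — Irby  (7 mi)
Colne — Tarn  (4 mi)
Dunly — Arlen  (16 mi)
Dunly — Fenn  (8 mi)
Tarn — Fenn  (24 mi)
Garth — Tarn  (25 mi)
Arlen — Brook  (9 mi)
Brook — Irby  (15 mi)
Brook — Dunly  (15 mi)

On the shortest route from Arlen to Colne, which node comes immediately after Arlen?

Brook

Candidate routes:
Arlen - Brook - Tarn - Colne: 9+5+4 = 18
Arlen - Garth - Brook - Tarn - Colne: 11+14+5+4 = 34
Arlen - Dunly - Tarn - Colne: 16+6+4 = 26
The minimum is 18 mi via Arlen - Brook - Tarn - Colne.
So from Arlen the first move is to Brook.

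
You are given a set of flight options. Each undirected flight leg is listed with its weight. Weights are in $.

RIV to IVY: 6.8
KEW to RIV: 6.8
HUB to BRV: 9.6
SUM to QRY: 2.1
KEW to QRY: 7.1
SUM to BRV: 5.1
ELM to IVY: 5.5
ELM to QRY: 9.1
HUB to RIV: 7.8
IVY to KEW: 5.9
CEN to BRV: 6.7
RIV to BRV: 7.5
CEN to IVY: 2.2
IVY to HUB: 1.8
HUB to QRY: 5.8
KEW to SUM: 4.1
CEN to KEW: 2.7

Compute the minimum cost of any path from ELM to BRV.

$14.4

Compare a few routes:
ELM–IVY–CEN–BRV: 5.5+2.2+6.7 = 14.4
ELM–QRY–SUM–BRV: 9.1+2.1+5.1 = 16.3
ELM–IVY–HUB–BRV: 5.5+1.8+9.6 = 16.9
The minimum is $14.4 via ELM–IVY–CEN–BRV.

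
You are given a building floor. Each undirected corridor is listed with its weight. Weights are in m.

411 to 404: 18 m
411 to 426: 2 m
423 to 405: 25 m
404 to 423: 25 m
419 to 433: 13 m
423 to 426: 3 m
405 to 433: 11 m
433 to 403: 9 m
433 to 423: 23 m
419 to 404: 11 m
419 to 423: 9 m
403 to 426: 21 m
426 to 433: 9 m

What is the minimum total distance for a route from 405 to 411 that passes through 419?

Shortest 405→419: 405 → 433 → 419 = 24
Best 419 to 411: 419 → 423 → 426 → 411 costing 14
Total via 419: 24 + 14 = 38 m.

38 m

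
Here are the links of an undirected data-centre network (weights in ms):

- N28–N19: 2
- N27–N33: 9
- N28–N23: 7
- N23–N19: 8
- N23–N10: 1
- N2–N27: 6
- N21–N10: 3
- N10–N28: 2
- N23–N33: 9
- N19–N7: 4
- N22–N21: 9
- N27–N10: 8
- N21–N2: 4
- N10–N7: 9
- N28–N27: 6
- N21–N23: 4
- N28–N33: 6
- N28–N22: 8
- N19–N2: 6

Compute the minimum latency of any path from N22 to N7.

14 ms

Settle nodes by increasing distance from N22:
N22: 0
N28: 8  (via N22)
N21: 9  (via N22)
N10: 10  (via N28)
N19: 10  (via N28)
N23: 11  (via N10)
N2: 13  (via N21)
N27: 14  (via N28)
N7: 14  (via N19)
Shortest route: N22–N28–N19–N7 = 14 ms.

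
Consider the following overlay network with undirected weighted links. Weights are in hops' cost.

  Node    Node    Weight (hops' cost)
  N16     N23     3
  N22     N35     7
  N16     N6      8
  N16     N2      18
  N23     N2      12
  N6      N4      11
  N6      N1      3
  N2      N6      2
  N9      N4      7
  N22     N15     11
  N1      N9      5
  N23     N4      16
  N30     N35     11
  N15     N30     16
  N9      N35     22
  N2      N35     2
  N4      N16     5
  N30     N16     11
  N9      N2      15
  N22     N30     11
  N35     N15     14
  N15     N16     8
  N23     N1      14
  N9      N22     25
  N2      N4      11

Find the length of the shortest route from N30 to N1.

Candidate routes:
N30 → N16 → N6 → N1: 11+8+3 = 22
N30 → N35 → N2 → N6 → N1: 11+2+2+3 = 18
N30 → N16 → N23 → N1: 11+3+14 = 28
N30 → N22 → N35 → N2 → N6 → N1: 11+7+2+2+3 = 25
The minimum is 18 hops' cost via N30 → N35 → N2 → N6 → N1.

18 hops' cost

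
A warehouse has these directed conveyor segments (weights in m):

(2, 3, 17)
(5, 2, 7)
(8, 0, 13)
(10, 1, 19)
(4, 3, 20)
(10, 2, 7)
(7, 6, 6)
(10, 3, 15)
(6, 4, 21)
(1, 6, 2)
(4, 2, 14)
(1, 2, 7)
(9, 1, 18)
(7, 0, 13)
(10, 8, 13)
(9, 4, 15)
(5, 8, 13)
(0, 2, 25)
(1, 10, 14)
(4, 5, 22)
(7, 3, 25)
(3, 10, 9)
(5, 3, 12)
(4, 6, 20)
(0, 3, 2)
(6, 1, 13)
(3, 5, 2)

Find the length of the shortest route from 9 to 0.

Enumerating some paths:
9 - 4 - 5 - 8 - 0: 15+22+13+13 = 63
9 - 1 - 10 - 8 - 0: 18+14+13+13 = 58
Cheapest is 9 - 1 - 10 - 8 - 0 at 58 m.

58 m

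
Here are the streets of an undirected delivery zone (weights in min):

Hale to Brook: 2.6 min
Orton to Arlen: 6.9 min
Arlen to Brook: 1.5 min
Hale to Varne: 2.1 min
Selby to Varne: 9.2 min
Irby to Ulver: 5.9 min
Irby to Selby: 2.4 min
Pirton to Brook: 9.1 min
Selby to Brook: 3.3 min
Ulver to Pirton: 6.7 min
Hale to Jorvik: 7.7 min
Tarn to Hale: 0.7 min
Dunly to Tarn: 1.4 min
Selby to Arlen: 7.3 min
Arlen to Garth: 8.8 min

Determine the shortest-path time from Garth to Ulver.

Settle nodes by increasing distance from Garth:
Garth: 0
Arlen: 8.8  (via Garth)
Brook: 10.3  (via Arlen)
Hale: 12.9  (via Brook)
Selby: 13.6  (via Brook)
Tarn: 13.6  (via Hale)
Varne: 15  (via Hale)
Dunly: 15  (via Tarn)
Orton: 15.7  (via Arlen)
Irby: 16  (via Selby)
Pirton: 19.4  (via Brook)
Jorvik: 20.6  (via Hale)
Ulver: 21.9  (via Irby)
Shortest route: Garth–Arlen–Brook–Selby–Irby–Ulver = 21.9 min.

21.9 min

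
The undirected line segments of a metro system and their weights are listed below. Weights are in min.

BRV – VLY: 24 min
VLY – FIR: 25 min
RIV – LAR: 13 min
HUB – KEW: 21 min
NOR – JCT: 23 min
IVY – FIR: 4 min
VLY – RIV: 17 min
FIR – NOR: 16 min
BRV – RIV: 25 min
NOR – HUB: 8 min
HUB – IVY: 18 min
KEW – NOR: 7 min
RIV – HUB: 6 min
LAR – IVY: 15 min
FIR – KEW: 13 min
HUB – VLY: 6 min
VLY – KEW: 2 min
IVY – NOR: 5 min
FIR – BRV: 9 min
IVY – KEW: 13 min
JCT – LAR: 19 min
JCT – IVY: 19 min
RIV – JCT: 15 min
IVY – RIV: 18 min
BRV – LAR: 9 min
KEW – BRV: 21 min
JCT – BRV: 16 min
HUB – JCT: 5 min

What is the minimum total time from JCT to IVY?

Shortest distances from JCT:
JCT: 0
HUB: 5  (via JCT)
VLY: 11  (via HUB)
RIV: 11  (via HUB)
NOR: 13  (via HUB)
KEW: 13  (via VLY)
BRV: 16  (via JCT)
IVY: 18  (via NOR)
Shortest route: JCT–HUB–NOR–IVY = 18 min.

18 min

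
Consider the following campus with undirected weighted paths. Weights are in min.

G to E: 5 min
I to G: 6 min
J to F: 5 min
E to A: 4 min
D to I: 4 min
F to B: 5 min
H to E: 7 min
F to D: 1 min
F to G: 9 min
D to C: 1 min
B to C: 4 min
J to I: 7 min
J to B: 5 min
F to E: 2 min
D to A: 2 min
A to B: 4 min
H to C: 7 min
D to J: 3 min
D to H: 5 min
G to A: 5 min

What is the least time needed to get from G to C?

Enumerating some paths:
G → E → F → D → C: 5+2+1+1 = 9
G → A → D → C: 5+2+1 = 8
The minimum is 8 min via G → A → D → C.

8 min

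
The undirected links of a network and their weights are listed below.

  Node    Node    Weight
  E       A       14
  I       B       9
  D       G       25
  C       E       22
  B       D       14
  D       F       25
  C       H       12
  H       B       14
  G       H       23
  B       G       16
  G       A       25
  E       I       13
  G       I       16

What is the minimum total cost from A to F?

Candidate routes:
A–G–I–B–D–F: 25+16+9+14+25 = 89
A–G–B–D–F: 25+16+14+25 = 80
A–G–D–F: 25+25+25 = 75
Cheapest is A–G–D–F at 75.

75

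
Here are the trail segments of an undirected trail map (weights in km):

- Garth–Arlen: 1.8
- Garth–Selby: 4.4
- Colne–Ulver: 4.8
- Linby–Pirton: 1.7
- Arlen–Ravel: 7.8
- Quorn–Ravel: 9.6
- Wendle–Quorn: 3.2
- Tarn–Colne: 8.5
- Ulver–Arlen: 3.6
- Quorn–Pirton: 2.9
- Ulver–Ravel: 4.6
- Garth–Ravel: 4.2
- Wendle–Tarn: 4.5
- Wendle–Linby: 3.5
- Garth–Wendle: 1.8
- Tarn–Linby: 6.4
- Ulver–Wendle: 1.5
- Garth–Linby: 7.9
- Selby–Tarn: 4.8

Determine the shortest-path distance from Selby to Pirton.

Candidate routes:
Selby–Garth–Wendle–Quorn–Pirton: 4.4+1.8+3.2+2.9 = 12.3
Selby–Garth–Wendle–Linby–Pirton: 4.4+1.8+3.5+1.7 = 11.4
Selby–Tarn–Linby–Pirton: 4.8+6.4+1.7 = 12.9
Cheapest is Selby–Garth–Wendle–Linby–Pirton at 11.4 km.

11.4 km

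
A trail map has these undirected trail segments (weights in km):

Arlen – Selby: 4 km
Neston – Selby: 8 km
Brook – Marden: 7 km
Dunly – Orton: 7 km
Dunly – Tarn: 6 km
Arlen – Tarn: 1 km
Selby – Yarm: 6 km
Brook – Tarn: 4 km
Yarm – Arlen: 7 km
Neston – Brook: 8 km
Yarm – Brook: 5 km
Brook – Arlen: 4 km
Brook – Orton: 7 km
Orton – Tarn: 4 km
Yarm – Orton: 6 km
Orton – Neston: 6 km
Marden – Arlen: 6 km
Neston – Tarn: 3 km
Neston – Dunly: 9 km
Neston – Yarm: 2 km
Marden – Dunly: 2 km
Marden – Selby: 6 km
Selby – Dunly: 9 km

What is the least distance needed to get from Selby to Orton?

9 km

Candidate routes:
Selby → Yarm → Orton: 6+6 = 12
Selby → Arlen → Tarn → Orton: 4+1+4 = 9
The minimum is 9 km via Selby → Arlen → Tarn → Orton.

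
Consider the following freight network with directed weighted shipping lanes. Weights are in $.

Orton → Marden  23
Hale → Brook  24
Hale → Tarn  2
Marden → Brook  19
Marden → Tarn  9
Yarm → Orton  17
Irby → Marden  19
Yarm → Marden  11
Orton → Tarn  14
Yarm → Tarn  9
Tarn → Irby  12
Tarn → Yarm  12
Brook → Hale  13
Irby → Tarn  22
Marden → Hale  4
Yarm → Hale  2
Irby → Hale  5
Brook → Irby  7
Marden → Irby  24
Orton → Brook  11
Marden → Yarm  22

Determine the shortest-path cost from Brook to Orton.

$43

Running Dijkstra from Brook:
Brook: 0
Irby: 7  (via Brook)
Hale: 12  (via Irby)
Tarn: 14  (via Hale)
Marden: 26  (via Irby)
Yarm: 26  (via Tarn)
Orton: 43  (via Yarm)
Shortest route: Brook → Irby → Hale → Tarn → Yarm → Orton = $43.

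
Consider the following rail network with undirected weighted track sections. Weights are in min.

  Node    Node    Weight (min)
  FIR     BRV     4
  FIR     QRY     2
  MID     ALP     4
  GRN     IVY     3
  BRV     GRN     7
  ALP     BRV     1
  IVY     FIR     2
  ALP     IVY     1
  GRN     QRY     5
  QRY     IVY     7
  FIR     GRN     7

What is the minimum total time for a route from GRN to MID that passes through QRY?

14 min

Best GRN to QRY: GRN → QRY costing 5
Best QRY to MID: QRY → FIR → IVY → ALP → MID costing 9
Total via QRY: 5 + 9 = 14 min.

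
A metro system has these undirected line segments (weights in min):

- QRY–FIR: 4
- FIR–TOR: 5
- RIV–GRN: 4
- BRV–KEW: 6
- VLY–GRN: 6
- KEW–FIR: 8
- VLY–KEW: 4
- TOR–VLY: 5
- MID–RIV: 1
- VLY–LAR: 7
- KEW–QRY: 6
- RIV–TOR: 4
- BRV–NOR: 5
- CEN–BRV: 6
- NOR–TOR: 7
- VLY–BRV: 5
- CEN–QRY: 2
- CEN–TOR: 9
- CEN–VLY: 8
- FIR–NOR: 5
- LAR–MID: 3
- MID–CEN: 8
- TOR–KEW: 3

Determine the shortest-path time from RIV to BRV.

13 min

Candidate routes:
RIV–TOR–VLY–BRV: 4+5+5 = 14
RIV–TOR–KEW–BRV: 4+3+6 = 13
The minimum is 13 min via RIV–TOR–KEW–BRV.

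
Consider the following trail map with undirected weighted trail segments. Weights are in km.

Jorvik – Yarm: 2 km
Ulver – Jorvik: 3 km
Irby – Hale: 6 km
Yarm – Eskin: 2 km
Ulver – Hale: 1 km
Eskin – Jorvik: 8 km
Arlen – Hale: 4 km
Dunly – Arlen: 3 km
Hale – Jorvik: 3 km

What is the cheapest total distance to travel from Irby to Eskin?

Shortest distances from Irby:
Irby: 0
Hale: 6  (via Irby)
Ulver: 7  (via Hale)
Jorvik: 9  (via Hale)
Arlen: 10  (via Hale)
Yarm: 11  (via Jorvik)
Eskin: 13  (via Yarm)
Shortest route: Irby–Hale–Jorvik–Yarm–Eskin = 13 km.

13 km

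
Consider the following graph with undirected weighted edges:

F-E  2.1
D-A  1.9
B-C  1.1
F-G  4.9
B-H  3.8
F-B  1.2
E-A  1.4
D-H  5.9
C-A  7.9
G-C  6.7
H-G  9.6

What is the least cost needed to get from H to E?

Candidate routes:
H–D–A–E: 5.9+1.9+1.4 = 9.2
H–B–F–E: 3.8+1.2+2.1 = 7.1
H–B–C–A–E: 3.8+1.1+7.9+1.4 = 14.2
The minimum is 7.1 via H–B–F–E.

7.1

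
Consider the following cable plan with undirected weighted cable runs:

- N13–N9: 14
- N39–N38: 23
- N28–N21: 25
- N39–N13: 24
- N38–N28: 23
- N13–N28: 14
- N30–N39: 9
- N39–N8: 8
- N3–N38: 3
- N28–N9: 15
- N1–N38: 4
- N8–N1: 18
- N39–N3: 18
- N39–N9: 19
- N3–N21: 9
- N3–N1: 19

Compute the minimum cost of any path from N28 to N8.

42

Settle nodes by increasing distance from N28:
N28: 0
N13: 14  (via N28)
N9: 15  (via N28)
N38: 23  (via N28)
N21: 25  (via N28)
N3: 26  (via N38)
N1: 27  (via N38)
N39: 34  (via N9)
N8: 42  (via N39)
Shortest route: N28 → N9 → N39 → N8 = 42.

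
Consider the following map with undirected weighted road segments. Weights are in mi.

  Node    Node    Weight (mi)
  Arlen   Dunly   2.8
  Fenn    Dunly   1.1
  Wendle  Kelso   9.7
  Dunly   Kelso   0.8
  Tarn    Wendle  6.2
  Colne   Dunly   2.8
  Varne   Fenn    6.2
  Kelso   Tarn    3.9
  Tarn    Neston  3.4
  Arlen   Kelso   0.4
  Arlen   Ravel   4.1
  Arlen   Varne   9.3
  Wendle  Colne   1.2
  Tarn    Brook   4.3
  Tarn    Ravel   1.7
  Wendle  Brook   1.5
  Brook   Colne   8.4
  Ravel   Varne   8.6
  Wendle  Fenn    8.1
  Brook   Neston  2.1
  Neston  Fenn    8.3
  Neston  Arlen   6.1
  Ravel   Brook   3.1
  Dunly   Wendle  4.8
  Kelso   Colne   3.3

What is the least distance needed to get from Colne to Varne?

Compare a few routes:
Colne - Kelso - Dunly - Fenn - Varne: 3.3+0.8+1.1+6.2 = 11.4
Colne - Dunly - Fenn - Varne: 2.8+1.1+6.2 = 10.1
Colne - Kelso - Arlen - Varne: 3.3+0.4+9.3 = 13
The minimum is 10.1 mi via Colne - Dunly - Fenn - Varne.

10.1 mi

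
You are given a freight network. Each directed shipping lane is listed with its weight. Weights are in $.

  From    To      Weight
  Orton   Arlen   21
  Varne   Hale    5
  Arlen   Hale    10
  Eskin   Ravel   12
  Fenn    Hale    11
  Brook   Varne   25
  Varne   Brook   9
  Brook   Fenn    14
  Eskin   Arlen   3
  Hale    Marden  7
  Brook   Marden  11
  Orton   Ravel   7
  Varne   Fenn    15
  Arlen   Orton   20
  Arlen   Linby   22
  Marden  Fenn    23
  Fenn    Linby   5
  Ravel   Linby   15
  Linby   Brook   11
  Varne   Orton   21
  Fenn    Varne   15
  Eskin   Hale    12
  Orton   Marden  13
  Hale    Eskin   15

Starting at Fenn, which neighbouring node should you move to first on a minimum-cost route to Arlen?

Candidate routes:
Fenn - Hale - Eskin - Arlen: 11+15+3 = 29
Fenn - Varne - Hale - Eskin - Arlen: 15+5+15+3 = 38
The minimum is $29 via Fenn - Hale - Eskin - Arlen.
So from Fenn the first move is to Hale.

Hale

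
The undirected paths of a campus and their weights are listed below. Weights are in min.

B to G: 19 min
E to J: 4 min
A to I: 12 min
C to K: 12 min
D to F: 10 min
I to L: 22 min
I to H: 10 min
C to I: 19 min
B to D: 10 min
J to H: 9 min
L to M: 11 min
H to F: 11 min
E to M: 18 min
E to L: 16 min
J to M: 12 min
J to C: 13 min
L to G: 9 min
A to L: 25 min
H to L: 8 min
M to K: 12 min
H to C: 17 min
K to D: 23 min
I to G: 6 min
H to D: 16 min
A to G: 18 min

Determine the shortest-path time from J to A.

Compare a few routes:
J–H–I–A: 9+10+12 = 31
J–H–L–A: 9+8+25 = 42
Cheapest is J–H–I–A at 31 min.

31 min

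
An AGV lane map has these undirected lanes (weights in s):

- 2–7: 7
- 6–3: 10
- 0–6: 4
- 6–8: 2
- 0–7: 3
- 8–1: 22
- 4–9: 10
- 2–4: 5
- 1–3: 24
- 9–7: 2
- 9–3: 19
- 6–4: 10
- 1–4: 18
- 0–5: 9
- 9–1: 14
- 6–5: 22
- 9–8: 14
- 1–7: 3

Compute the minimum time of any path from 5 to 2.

19 s

Settle nodes by increasing distance from 5:
5: 0
0: 9  (via 5)
7: 12  (via 0)
6: 13  (via 0)
9: 14  (via 7)
1: 15  (via 7)
8: 15  (via 6)
2: 19  (via 7)
Shortest route: 5 → 0 → 7 → 2 = 19 s.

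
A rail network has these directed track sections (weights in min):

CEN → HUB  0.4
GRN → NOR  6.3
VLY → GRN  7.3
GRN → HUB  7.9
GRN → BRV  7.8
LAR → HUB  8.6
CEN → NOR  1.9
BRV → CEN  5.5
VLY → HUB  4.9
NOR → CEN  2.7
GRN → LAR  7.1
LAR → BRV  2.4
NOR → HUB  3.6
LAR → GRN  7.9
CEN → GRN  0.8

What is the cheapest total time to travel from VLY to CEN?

16.3 min

Running Dijkstra from VLY:
VLY: 0
HUB: 4.9  (via VLY)
GRN: 7.3  (via VLY)
NOR: 13.6  (via GRN)
LAR: 14.4  (via GRN)
BRV: 15.1  (via GRN)
CEN: 16.3  (via NOR)
Shortest route: VLY–GRN–NOR–CEN = 16.3 min.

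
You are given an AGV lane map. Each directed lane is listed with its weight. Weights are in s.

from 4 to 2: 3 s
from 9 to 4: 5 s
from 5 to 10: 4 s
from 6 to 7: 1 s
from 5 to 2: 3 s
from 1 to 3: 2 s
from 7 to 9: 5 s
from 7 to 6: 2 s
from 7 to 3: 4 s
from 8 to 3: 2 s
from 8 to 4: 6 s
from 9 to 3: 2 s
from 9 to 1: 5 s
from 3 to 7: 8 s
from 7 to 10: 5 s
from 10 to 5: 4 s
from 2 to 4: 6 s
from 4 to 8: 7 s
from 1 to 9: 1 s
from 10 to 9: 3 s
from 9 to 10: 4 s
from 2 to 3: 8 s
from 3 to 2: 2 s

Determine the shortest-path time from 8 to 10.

15 s

Shortest distances from 8:
8: 0
3: 2  (via 8)
2: 4  (via 3)
4: 6  (via 8)
7: 10  (via 3)
6: 12  (via 7)
9: 15  (via 7)
10: 15  (via 7)
Shortest route: 8–3–7–10 = 15 s.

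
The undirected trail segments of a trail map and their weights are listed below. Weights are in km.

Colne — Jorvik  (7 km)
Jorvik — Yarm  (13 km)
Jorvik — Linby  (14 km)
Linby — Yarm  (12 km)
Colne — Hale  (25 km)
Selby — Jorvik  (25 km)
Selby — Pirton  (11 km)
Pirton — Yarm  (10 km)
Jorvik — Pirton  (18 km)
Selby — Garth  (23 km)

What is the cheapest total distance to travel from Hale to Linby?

Shortest distances from Hale:
Hale: 0
Colne: 25  (via Hale)
Jorvik: 32  (via Colne)
Yarm: 45  (via Jorvik)
Linby: 46  (via Jorvik)
Shortest route: Hale → Colne → Jorvik → Linby = 46 km.

46 km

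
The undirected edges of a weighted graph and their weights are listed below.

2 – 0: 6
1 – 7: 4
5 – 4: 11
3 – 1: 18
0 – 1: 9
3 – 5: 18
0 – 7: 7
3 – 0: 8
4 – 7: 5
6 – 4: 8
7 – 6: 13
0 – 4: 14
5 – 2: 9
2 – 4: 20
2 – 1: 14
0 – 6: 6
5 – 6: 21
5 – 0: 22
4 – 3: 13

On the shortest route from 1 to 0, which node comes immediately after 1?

Compare a few routes:
1 - 2 - 0: 14+6 = 20
1 - 7 - 0: 4+7 = 11
1 - 0: 9 = 9
The minimum is 9 via 1 - 0.
So from 1 the first move is to 0.

0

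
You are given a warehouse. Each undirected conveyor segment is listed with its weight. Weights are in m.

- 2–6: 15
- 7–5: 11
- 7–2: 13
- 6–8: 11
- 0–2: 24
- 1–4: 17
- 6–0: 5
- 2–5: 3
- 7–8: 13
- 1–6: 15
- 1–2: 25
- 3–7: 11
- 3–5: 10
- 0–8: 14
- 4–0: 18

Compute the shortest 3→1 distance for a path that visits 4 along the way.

68 m

Best 3 to 4: 3–5–2–6–0–4 costing 51
Shortest 4→1: 4–1 = 17
Total via 4: 51 + 17 = 68 m.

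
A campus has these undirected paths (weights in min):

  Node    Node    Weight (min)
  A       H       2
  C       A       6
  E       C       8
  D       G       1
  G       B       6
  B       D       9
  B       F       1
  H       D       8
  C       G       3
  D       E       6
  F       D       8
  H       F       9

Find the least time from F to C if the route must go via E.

Shortest F→E: F–D–E = 14
Shortest E→C: E–C = 8
Total via E: 14 + 8 = 22 min.

22 min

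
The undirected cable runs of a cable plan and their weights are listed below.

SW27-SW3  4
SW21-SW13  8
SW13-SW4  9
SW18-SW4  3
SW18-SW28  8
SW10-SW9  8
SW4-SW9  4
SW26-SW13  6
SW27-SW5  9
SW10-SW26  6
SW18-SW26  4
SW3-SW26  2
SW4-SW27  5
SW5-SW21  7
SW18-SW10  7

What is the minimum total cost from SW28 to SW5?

Settle nodes by increasing distance from SW28:
SW28: 0
SW18: 8  (via SW28)
SW4: 11  (via SW18)
SW26: 12  (via SW18)
SW3: 14  (via SW26)
SW9: 15  (via SW4)
SW10: 15  (via SW18)
SW27: 16  (via SW4)
SW13: 18  (via SW26)
SW5: 25  (via SW27)
Shortest route: SW28 → SW18 → SW4 → SW27 → SW5 = 25.

25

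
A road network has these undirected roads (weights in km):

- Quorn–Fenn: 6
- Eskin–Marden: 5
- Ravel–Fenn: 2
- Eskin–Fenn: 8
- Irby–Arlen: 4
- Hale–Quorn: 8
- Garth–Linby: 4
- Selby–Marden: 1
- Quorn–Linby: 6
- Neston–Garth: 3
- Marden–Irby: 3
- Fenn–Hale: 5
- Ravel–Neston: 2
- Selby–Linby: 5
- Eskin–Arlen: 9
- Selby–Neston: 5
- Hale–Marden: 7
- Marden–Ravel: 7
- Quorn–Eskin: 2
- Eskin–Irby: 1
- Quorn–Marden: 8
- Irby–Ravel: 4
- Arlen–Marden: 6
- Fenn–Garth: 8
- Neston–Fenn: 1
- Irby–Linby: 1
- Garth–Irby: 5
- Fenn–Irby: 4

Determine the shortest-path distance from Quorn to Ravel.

Running Dijkstra from Quorn:
Quorn: 0
Eskin: 2  (via Quorn)
Irby: 3  (via Eskin)
Linby: 4  (via Irby)
Fenn: 6  (via Quorn)
Marden: 6  (via Irby)
Neston: 7  (via Fenn)
Ravel: 7  (via Irby)
Shortest route: Quorn–Eskin–Irby–Ravel = 7 km.

7 km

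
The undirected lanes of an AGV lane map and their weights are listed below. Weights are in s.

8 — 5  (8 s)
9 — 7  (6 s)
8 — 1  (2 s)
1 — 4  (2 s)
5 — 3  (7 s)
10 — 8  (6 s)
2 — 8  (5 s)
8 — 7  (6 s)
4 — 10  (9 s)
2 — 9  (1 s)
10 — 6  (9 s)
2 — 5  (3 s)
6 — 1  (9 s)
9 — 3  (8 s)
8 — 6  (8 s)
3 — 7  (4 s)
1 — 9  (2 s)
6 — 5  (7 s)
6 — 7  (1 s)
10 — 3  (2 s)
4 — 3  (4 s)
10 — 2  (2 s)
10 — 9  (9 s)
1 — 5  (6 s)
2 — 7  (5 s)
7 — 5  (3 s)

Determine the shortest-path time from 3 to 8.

8 s

Candidate routes:
3–10–2–8: 2+2+5 = 9
3–10–2–9–1–8: 2+2+1+2+2 = 9
3–10–8: 2+6 = 8
Cheapest is 3–10–8 at 8 s.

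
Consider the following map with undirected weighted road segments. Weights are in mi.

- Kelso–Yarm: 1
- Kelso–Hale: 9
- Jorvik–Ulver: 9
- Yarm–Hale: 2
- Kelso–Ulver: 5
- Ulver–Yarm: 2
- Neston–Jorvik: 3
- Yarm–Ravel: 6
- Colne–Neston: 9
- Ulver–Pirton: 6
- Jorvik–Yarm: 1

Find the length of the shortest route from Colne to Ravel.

Candidate routes:
Colne–Neston–Jorvik–Yarm–Ravel: 9+3+1+6 = 19
Colne–Neston–Jorvik–Ulver–Yarm–Ravel: 9+3+9+2+6 = 29
Cheapest is Colne–Neston–Jorvik–Yarm–Ravel at 19 mi.

19 mi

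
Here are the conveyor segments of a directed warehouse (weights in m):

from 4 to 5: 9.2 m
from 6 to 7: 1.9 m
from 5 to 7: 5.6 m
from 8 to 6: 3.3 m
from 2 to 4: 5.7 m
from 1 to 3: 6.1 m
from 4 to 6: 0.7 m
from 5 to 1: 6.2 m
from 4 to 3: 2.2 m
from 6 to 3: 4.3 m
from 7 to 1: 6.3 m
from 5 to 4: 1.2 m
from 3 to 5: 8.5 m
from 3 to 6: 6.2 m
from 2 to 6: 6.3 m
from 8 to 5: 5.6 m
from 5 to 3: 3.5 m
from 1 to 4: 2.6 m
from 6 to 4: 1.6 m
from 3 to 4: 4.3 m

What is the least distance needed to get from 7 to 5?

18.1 m

Candidate routes:
7 - 1 - 4 - 5: 6.3+2.6+9.2 = 18.1
7 - 1 - 4 - 3 - 5: 6.3+2.6+2.2+8.5 = 19.6
The minimum is 18.1 m via 7 - 1 - 4 - 5.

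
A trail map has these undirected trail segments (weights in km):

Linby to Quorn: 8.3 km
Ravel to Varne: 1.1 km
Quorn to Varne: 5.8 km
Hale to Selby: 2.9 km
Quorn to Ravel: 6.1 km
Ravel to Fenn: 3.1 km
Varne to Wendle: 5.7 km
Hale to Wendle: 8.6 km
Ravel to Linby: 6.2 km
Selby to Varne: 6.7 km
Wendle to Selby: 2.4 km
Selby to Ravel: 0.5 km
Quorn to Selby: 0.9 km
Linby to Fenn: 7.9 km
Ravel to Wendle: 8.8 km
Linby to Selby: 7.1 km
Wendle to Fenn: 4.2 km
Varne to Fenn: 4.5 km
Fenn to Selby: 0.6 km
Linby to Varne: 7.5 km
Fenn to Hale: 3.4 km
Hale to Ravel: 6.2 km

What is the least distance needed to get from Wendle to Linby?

Shortest distances from Wendle:
Wendle: 0
Selby: 2.4  (via Wendle)
Ravel: 2.9  (via Selby)
Fenn: 3  (via Selby)
Quorn: 3.3  (via Selby)
Varne: 4  (via Ravel)
Hale: 5.3  (via Selby)
Linby: 9.1  (via Ravel)
Shortest route: Wendle → Selby → Ravel → Linby = 9.1 km.

9.1 km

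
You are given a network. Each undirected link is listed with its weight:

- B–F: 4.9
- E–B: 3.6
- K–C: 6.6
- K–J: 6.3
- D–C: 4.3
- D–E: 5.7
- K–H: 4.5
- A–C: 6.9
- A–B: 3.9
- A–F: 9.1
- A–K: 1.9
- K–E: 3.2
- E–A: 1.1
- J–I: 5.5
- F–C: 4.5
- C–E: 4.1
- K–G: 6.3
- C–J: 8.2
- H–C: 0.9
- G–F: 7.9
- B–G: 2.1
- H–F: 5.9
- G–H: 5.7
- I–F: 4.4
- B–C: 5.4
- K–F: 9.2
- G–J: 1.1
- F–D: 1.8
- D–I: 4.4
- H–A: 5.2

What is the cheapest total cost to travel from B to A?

3.9

Running Dijkstra from B:
B: 0
G: 2.1  (via B)
J: 3.2  (via G)
E: 3.6  (via B)
A: 3.9  (via B)
Shortest route: B → A = 3.9.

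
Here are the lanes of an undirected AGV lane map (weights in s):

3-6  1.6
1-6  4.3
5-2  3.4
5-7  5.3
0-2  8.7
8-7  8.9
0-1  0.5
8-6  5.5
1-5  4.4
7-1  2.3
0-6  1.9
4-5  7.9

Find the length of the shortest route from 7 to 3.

Running Dijkstra from 7:
7: 0
1: 2.3  (via 7)
0: 2.8  (via 1)
6: 4.7  (via 0)
5: 5.3  (via 7)
3: 6.3  (via 6)
Shortest route: 7–1–0–6–3 = 6.3 s.

6.3 s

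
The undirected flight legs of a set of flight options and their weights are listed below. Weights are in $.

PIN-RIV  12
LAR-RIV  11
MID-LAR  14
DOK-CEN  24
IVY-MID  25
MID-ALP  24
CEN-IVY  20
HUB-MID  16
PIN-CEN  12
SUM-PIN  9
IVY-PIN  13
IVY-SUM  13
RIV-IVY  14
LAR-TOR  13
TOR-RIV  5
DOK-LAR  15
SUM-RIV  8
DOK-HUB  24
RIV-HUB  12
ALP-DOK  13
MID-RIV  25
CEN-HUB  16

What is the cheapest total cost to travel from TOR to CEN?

$29

Candidate routes:
TOR - RIV - SUM - PIN - CEN: 5+8+9+12 = 34
TOR - RIV - PIN - CEN: 5+12+12 = 29
TOR - RIV - IVY - CEN: 5+14+20 = 39
TOR - RIV - HUB - CEN: 5+12+16 = 33
The minimum is $29 via TOR - RIV - PIN - CEN.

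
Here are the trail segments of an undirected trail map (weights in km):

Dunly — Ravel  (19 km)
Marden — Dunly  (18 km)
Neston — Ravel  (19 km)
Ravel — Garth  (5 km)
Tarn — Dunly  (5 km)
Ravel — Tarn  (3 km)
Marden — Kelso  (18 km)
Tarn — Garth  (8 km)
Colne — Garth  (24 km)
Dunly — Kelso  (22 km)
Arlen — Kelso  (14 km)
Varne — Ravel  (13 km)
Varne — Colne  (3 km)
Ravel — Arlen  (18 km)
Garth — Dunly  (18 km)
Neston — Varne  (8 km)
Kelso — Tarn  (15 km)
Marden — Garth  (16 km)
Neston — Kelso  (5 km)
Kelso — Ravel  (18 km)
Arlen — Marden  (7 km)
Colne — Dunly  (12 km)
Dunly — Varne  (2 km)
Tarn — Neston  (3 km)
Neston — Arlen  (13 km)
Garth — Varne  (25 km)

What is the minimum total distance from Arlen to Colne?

Shortest distances from Arlen:
Arlen: 0
Marden: 7  (via Arlen)
Neston: 13  (via Arlen)
Kelso: 14  (via Arlen)
Tarn: 16  (via Neston)
Ravel: 18  (via Arlen)
Dunly: 21  (via Tarn)
Varne: 21  (via Neston)
Garth: 23  (via Marden)
Colne: 24  (via Varne)
Shortest route: Arlen–Neston–Varne–Colne = 24 km.

24 km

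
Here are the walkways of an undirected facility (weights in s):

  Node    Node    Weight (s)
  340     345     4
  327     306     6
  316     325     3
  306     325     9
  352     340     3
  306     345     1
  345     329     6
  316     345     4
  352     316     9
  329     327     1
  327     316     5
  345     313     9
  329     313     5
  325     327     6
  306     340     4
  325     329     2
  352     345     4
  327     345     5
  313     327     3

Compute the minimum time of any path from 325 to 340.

11 s

Running Dijkstra from 325:
325: 0
329: 2  (via 325)
316: 3  (via 325)
327: 3  (via 329)
313: 6  (via 327)
345: 7  (via 316)
306: 8  (via 345)
340: 11  (via 345)
Shortest route: 325–316–345–340 = 11 s.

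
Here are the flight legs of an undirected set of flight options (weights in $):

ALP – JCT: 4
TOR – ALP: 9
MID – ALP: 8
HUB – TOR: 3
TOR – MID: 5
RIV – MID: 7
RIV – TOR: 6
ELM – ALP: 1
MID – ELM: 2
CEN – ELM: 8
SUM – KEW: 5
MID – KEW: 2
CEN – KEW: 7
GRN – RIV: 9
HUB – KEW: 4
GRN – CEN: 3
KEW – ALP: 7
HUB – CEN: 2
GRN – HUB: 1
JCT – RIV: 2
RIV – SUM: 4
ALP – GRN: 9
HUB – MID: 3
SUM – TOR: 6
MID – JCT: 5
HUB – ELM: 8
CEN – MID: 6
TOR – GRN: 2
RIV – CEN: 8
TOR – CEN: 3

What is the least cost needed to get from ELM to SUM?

$9

Candidate routes:
ELM → MID → JCT → RIV → SUM: 2+5+2+4 = 13
ELM → ALP → JCT → RIV → SUM: 1+4+2+4 = 11
ELM → MID → RIV → SUM: 2+7+4 = 13
ELM → MID → KEW → SUM: 2+2+5 = 9
The minimum is $9 via ELM → MID → KEW → SUM.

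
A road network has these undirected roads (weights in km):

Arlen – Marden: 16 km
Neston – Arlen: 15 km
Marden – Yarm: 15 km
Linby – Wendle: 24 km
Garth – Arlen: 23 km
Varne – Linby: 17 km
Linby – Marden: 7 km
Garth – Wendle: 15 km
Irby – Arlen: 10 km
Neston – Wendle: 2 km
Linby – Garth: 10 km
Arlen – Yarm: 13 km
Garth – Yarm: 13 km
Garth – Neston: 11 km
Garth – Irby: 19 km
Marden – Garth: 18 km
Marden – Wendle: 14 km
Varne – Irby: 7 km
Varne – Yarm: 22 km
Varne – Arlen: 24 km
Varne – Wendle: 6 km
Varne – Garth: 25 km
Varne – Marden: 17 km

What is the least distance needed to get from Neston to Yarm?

Running Dijkstra from Neston:
Neston: 0
Wendle: 2  (via Neston)
Varne: 8  (via Wendle)
Garth: 11  (via Neston)
Arlen: 15  (via Neston)
Irby: 15  (via Varne)
Marden: 16  (via Wendle)
Linby: 21  (via Garth)
Yarm: 24  (via Garth)
Shortest route: Neston → Garth → Yarm = 24 km.

24 km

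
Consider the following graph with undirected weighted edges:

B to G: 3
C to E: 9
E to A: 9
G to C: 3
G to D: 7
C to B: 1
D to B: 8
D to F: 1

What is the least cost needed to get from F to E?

Candidate routes:
F–D–G–C–E: 1+7+3+9 = 20
F–D–B–C–E: 1+8+1+9 = 19
Cheapest is F–D–B–C–E at 19.

19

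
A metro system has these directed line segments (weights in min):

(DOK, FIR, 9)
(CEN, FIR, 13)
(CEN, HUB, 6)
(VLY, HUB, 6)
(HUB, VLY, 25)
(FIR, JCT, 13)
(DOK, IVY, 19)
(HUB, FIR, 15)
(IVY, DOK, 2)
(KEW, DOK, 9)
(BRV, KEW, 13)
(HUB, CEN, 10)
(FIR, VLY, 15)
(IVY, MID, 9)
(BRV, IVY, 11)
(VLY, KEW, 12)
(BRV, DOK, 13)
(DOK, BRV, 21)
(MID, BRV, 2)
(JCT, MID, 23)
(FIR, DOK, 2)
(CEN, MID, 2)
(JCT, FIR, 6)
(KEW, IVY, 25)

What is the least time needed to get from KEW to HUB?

39 min

Shortest distances from KEW:
KEW: 0
DOK: 9  (via KEW)
FIR: 18  (via DOK)
IVY: 25  (via KEW)
BRV: 30  (via DOK)
JCT: 31  (via FIR)
VLY: 33  (via FIR)
MID: 34  (via IVY)
HUB: 39  (via VLY)
Shortest route: KEW–DOK–FIR–VLY–HUB = 39 min.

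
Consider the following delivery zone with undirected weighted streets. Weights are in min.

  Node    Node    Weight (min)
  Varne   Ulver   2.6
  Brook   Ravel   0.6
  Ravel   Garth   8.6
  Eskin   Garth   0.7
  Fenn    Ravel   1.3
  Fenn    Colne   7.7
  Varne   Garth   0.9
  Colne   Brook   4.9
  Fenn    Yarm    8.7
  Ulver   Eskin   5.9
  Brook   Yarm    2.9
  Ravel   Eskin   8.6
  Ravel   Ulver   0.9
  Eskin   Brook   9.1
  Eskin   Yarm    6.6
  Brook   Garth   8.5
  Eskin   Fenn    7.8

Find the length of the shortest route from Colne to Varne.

Compare a few routes:
Colne - Brook - Ravel - Ulver - Varne: 4.9+0.6+0.9+2.6 = 9
Colne - Fenn - Ravel - Ulver - Varne: 7.7+1.3+0.9+2.6 = 12.5
Colne - Brook - Ravel - Ulver - Eskin - Garth - Varne: 4.9+0.6+0.9+5.9+0.7+0.9 = 13.9
Cheapest is Colne - Brook - Ravel - Ulver - Varne at 9 min.

9 min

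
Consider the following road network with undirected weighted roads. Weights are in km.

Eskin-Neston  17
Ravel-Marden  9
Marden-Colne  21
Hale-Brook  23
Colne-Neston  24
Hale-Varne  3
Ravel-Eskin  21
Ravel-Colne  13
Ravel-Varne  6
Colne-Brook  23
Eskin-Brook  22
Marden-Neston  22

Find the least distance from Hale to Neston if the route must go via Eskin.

47 km

Shortest Hale→Eskin: Hale → Varne → Ravel → Eskin = 30
Shortest Eskin→Neston: Eskin → Neston = 17
Total via Eskin: 30 + 17 = 47 km.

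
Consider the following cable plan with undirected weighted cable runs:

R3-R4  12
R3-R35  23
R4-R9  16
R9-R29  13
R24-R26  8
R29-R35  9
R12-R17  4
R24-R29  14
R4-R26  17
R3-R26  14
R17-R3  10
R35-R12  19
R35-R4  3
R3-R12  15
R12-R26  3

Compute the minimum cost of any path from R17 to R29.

29

Shortest distances from R17:
R17: 0
R12: 4  (via R17)
R26: 7  (via R12)
R3: 10  (via R17)
R24: 15  (via R26)
R4: 22  (via R3)
R35: 23  (via R12)
R29: 29  (via R24)
Shortest route: R17–R12–R26–R24–R29 = 29.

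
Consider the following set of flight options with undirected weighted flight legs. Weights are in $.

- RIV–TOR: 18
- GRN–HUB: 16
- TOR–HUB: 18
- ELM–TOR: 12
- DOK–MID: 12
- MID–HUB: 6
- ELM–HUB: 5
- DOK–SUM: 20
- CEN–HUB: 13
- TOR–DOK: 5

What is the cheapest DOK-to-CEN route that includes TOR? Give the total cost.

$35

Shortest DOK→TOR: DOK → TOR = 5
Best TOR to CEN: TOR → ELM → HUB → CEN costing 30
Total via TOR: 5 + 30 = $35.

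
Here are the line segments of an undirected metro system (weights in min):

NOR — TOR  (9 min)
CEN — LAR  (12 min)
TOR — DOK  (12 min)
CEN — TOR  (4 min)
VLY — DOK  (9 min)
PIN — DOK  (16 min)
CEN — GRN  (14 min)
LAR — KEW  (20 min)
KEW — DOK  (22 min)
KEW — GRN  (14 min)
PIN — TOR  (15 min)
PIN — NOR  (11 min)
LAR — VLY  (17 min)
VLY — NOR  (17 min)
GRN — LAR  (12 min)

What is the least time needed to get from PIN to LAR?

31 min

Shortest distances from PIN:
PIN: 0
NOR: 11  (via PIN)
TOR: 15  (via PIN)
DOK: 16  (via PIN)
CEN: 19  (via TOR)
VLY: 25  (via DOK)
LAR: 31  (via CEN)
Shortest route: PIN–TOR–CEN–LAR = 31 min.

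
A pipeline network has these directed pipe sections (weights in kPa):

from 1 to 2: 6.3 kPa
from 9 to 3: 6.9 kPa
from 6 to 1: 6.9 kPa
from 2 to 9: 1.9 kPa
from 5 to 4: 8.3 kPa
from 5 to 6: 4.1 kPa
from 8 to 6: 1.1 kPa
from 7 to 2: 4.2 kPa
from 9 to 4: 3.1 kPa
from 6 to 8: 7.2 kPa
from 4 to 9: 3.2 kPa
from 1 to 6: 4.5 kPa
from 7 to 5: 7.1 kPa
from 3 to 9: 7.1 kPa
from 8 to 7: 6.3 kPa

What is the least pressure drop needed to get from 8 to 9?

Running Dijkstra from 8:
8: 0
6: 1.1  (via 8)
7: 6.3  (via 8)
1: 8  (via 6)
2: 10.5  (via 7)
9: 12.4  (via 2)
Shortest route: 8–7–2–9 = 12.4 kPa.

12.4 kPa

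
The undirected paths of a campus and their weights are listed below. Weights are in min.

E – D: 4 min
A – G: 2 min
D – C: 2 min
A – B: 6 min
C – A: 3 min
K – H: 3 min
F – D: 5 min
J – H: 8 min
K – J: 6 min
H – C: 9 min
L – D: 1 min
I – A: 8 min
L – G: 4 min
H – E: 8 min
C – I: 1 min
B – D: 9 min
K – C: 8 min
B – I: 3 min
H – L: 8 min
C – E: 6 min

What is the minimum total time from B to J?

Running Dijkstra from B:
B: 0
I: 3  (via B)
C: 4  (via I)
A: 6  (via B)
D: 6  (via C)
L: 7  (via D)
G: 8  (via A)
E: 10  (via C)
F: 11  (via D)
K: 12  (via C)
H: 13  (via C)
J: 18  (via K)
Shortest route: B–I–C–K–J = 18 min.

18 min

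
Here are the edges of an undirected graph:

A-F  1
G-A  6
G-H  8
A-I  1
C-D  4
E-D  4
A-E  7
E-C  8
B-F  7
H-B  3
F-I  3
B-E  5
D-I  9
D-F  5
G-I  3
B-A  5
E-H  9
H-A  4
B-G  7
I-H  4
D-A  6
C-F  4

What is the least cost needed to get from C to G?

9

Compare a few routes:
C–F–I–G: 4+3+3 = 10
C–F–A–G: 4+1+6 = 11
C–F–A–I–G: 4+1+1+3 = 9
C–D–A–I–G: 4+6+1+3 = 14
Cheapest is C–F–A–I–G at 9.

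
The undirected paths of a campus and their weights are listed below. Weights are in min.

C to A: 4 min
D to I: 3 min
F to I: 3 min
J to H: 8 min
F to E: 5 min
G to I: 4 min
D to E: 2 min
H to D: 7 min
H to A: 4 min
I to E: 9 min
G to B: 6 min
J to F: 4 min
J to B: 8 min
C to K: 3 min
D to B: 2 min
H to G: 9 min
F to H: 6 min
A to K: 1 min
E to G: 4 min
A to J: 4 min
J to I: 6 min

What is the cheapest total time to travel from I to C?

14 min

Shortest distances from I:
I: 0
D: 3  (via I)
F: 3  (via I)
G: 4  (via I)
B: 5  (via D)
E: 5  (via D)
J: 6  (via I)
H: 9  (via F)
A: 10  (via J)
K: 11  (via A)
C: 14  (via A)
Shortest route: I–J–A–C = 14 min.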